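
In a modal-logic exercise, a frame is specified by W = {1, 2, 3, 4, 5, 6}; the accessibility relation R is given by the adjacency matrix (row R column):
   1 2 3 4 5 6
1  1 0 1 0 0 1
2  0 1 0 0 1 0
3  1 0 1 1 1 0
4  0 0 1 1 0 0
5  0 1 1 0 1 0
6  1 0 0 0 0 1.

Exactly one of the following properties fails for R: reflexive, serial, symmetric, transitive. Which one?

Reflexive: yes — every world is R-related to itself.
Serial: yes — every world has a successor (e.g. 1 R 1).
Symmetric: yes — every pair in R has its reverse in R.
Transitive: no — 1 R 3 and 3 R 4, but not 1 R 4.
Only transitive fails.

transitive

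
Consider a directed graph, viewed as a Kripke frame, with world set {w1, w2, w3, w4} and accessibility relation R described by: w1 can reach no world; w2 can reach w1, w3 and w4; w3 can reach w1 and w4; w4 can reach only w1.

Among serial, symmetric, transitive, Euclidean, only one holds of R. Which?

transitive

Serial: no — w1 has no R-successor.
Symmetric: no — w2 R w1 but not w1 R w2.
Transitive: yes — every two-step R-path is closed by a direct edge.
Euclidean: no — w2 R w1 and w2 R w3, but not w1 R w3.
Only transitive holds.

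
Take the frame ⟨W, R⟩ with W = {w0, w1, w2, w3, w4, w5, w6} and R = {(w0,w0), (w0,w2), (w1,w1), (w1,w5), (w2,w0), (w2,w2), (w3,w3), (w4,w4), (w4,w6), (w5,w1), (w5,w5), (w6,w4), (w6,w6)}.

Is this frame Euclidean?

Yes

Euclidean: yes — any two successors of a common world are R-related.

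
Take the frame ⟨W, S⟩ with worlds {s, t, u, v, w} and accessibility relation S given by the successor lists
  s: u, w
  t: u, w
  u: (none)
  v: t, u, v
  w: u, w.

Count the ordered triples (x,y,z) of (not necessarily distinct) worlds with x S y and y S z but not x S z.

1

Enumerating: (v,t,w).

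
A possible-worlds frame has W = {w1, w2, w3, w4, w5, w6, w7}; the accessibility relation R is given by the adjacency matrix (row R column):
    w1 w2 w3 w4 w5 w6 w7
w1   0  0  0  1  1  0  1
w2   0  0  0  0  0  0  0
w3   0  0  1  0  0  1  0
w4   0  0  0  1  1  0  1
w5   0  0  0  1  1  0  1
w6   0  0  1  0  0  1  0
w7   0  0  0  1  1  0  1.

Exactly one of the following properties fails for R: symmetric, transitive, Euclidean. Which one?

symmetric

Symmetric: no — w1 R w4 but not w4 R w1.
Transitive: yes — every two-step R-path is closed by a direct edge.
Euclidean: yes — any two successors of a common world are R-related.
Only symmetric fails.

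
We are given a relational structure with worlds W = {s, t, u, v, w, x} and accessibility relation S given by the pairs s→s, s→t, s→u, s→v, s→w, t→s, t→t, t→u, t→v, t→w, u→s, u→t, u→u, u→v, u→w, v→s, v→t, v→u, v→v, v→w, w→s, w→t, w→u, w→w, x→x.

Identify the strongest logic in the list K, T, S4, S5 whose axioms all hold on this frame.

Reflexive (axiom T): yes — every world is S-related to itself.
Transitive (axiom 4): no — w S s and s S v, but not w S v.
Euclidean (axiom 5): no — s S w and s S v, but not w S v.
So F validates K, T; S4 would additionally require S to be transitive. The strongest is T.

T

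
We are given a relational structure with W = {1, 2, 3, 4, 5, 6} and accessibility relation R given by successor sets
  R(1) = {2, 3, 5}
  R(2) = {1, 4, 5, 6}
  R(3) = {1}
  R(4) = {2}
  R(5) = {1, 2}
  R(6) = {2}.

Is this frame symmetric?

Yes

Symmetric: yes — every pair in R has its reverse in R.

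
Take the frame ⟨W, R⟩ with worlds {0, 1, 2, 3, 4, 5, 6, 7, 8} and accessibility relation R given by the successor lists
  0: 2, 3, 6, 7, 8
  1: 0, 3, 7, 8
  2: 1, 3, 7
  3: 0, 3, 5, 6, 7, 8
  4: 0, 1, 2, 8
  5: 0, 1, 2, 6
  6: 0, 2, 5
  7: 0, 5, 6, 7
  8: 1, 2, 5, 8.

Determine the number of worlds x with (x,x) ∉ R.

Enumerating: 0, 1, 2, 4, 5, 6.

6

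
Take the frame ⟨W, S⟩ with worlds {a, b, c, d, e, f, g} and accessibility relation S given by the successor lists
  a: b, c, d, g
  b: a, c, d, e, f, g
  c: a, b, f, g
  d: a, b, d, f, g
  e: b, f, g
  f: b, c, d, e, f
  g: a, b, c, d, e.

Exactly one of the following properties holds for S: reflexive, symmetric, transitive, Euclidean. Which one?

symmetric

Reflexive: no — a is not related to itself.
Symmetric: yes — every pair in S has its reverse in S.
Transitive: no — a S b and b S e, but not a S e.
Euclidean: no — a S c and a S d, but not c S d.
Only symmetric holds.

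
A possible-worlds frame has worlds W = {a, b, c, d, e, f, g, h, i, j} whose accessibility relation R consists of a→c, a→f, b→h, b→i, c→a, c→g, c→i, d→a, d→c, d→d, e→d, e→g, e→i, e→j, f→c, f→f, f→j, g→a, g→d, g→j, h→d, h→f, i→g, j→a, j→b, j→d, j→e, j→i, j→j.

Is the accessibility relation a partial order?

No

Reflexive: no — a is not related to itself.
Transitive: no — a R c and c R g, but not a R g.
Antisymmetric: no — a R c and c R a with a ≠ c.
So R is not a partial order.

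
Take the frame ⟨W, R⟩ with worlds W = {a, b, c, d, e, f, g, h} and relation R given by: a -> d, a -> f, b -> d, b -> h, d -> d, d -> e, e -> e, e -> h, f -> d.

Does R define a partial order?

Reflexive: no — a is not related to itself.
Transitive: no — a R d and d R e, but not a R e.
Antisymmetric: yes — no distinct pair is related both ways.
So R is not a partial order.

No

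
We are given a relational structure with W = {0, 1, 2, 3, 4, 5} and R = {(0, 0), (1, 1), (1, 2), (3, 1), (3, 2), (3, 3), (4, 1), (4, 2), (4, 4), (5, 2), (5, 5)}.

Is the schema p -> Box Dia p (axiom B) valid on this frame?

Axiom B corresponds to the accessibility relation being symmetric.
Symmetric: no — 1 R 2 but not 2 R 1.

No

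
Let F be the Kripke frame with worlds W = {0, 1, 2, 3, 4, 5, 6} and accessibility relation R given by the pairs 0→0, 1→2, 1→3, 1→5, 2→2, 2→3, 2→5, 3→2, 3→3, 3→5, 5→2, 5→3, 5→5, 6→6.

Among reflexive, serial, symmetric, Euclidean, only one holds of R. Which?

Euclidean

Reflexive: no — 1 is not related to itself.
Serial: no — 4 has no R-successor.
Symmetric: no — 1 R 2 but not 2 R 1.
Euclidean: yes — any two successors of a common world are R-related.
Only Euclidean holds.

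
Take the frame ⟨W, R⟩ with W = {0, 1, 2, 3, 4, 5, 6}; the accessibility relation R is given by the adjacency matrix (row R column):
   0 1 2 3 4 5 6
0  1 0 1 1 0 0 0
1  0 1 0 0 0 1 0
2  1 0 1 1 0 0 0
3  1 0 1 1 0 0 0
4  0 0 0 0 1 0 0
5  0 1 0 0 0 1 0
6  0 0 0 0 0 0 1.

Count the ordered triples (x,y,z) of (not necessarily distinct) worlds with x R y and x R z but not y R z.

R is Euclidean; there are no such tuples.

0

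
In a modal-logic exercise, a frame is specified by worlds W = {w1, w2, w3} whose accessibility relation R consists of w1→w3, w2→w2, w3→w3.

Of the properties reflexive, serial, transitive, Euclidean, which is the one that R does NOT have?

reflexive

Reflexive: no — w1 is not related to itself.
Serial: yes — every world has a successor (e.g. w1 R w3).
Transitive: yes — every two-step R-path is closed by a direct edge.
Euclidean: yes — any two successors of a common world are R-related.
Only reflexive fails.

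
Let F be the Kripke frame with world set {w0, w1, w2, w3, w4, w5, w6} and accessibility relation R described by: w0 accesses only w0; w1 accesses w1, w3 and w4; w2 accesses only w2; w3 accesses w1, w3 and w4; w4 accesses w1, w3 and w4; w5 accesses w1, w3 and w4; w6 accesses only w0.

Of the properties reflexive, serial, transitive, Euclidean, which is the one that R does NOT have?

Reflexive: no — w5 is not related to itself.
Serial: yes — every world has a successor (e.g. w0 R w0).
Transitive: yes — every two-step R-path is closed by a direct edge.
Euclidean: yes — any two successors of a common world are R-related.
Only reflexive fails.

reflexive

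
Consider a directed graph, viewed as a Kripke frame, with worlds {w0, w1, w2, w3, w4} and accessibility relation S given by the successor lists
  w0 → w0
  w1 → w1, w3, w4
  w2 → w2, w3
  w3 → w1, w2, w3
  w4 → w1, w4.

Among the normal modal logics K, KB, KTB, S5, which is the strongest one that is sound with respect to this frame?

Symmetric (axiom B): yes — every pair in S has its reverse in S.
Reflexive (axiom T): yes — every world is S-related to itself.
Euclidean (axiom 5): no — w1 S w3 and w1 S w4, but not w3 S w4.
So F validates K, KB, KTB; S5 would additionally require S to be Euclidean. The strongest is KTB.

KTB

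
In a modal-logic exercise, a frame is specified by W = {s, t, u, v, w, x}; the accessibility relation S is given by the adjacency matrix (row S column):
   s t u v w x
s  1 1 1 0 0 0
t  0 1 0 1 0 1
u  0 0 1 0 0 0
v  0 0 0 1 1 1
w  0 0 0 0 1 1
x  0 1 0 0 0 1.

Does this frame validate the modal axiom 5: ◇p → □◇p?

Axiom 5 corresponds to the accessibility relation being Euclidean.
Euclidean: no — s S t and s S u, but not t S u.

No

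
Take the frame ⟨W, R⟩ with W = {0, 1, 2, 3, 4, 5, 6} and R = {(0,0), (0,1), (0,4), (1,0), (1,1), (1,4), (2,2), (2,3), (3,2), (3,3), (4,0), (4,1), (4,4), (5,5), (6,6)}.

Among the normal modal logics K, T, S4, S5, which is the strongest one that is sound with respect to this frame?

Reflexive (axiom T): yes — every world is R-related to itself.
Transitive (axiom 4): yes — every two-step R-path is closed by a direct edge.
Euclidean (axiom 5): yes — any two successors of a common world are R-related.
So F validates K, T, S4, S5. The strongest is S5.

S5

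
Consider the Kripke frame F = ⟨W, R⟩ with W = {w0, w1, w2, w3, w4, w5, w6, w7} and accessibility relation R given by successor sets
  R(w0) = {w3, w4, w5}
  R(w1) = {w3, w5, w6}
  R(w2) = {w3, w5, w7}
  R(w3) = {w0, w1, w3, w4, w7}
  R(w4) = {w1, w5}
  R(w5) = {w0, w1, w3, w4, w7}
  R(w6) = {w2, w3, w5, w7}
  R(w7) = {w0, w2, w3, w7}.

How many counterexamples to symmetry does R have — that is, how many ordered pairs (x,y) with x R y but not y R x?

13

Enumerating: (w0,w4), (w1,w6), (w2,w3), (w2,w5), (w3,w4), (w4,w1), (w5,w3), (w5,w7), (w6,w2), (w6,w3), (w6,w5), (w6,w7), (w7,w0).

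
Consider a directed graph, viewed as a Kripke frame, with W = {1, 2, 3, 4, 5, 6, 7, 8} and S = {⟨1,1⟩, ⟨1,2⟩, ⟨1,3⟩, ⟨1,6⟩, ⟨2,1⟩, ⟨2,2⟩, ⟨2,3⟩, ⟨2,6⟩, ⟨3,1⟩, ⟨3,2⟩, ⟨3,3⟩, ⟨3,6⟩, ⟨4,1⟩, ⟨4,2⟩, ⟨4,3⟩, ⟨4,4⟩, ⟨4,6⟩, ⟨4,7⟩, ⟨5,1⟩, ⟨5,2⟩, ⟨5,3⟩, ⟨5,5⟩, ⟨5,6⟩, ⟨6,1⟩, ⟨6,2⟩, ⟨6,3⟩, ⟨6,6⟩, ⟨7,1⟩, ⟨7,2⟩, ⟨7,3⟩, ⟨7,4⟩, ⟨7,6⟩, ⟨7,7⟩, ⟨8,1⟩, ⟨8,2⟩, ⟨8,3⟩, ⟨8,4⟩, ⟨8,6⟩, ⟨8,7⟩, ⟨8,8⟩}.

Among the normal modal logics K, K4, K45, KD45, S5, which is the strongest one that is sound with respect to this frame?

Transitive (axiom 4): yes — every two-step S-path is closed by a direct edge.
Euclidean (axiom 5): no — 4 S 1 and 4 S 7, but not 1 S 7.
Serial (axiom D): yes — every world has a successor (e.g. 1 S 1).
Reflexive (axiom T): yes — every world is S-related to itself.
So F validates K, K4; K45 would additionally require S to be Euclidean. The strongest is K4.

K4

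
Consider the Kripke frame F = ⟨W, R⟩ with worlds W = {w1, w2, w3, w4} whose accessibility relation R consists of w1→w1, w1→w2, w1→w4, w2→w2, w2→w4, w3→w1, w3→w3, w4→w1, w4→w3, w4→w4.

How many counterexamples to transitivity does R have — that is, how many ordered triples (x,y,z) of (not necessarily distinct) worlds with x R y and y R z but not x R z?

6

Enumerating: (w1,w4,w3), (w2,w4,w1), (w2,w4,w3), (w3,w1,w2), (w3,w1,w4), (w4,w1,w2).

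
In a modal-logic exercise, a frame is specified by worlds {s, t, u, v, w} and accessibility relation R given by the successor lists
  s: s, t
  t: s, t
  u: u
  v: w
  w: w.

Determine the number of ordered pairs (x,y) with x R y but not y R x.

1

Enumerating: (v,w).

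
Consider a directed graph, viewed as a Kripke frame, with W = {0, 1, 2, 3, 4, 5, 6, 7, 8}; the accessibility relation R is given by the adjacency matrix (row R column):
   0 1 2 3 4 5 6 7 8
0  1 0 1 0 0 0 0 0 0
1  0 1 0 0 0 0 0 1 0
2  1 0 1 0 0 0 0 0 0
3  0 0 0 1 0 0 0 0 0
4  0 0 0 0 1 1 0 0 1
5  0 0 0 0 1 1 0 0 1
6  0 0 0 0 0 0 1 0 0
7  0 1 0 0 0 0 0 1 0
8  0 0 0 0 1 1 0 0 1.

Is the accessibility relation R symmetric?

Yes

Symmetric: yes — every pair in R has its reverse in R.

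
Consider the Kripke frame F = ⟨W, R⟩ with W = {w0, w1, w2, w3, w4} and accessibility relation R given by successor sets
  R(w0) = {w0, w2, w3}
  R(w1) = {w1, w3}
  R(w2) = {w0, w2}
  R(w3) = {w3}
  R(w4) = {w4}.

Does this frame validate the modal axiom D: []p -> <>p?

Yes

Axiom D corresponds to the accessibility relation being serial.
Serial: yes — every world has a successor (e.g. w0 R w0).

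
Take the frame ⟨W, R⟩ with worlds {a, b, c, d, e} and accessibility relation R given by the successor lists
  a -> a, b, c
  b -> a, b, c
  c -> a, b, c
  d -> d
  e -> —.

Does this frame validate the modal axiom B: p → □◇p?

Yes

Axiom B corresponds to the accessibility relation being symmetric.
Symmetric: yes — every pair in R has its reverse in R.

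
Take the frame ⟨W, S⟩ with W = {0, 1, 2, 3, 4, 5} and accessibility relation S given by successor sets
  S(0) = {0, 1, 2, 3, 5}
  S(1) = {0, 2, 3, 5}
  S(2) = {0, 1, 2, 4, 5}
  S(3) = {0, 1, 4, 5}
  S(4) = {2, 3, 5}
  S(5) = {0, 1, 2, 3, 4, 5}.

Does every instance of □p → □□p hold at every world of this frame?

No

Axiom 4 corresponds to the accessibility relation being transitive.
Transitive: no — 0 S 2 and 2 S 4, but not 0 S 4.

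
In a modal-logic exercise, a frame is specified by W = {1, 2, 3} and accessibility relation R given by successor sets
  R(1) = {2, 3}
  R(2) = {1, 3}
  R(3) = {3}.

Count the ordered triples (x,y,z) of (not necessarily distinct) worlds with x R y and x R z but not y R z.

Enumerating: (1,2,2), (1,3,2), (2,1,1), (2,3,1).

4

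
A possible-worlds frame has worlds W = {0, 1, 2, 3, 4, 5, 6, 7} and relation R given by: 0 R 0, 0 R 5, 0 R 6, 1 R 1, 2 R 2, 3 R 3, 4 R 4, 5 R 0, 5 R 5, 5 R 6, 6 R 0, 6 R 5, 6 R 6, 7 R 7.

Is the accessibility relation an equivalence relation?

Yes

Reflexive: yes — every world is R-related to itself.
Symmetric: yes — every pair in R has its reverse in R.
Transitive: yes — every two-step R-path is closed by a direct edge.
So R is an equivalence relation.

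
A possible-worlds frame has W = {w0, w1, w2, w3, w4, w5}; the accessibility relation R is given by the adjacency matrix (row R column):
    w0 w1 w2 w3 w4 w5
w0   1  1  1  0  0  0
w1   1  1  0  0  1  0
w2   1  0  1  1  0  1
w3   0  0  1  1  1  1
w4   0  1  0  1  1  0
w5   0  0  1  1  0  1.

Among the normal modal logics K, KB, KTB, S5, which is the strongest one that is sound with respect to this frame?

KTB

Symmetric (axiom B): yes — every pair in R has its reverse in R.
Reflexive (axiom T): yes — every world is R-related to itself.
Euclidean (axiom 5): no — w0 R w1 and w0 R w2, but not w1 R w2.
So F validates K, KB, KTB; S5 would additionally require R to be Euclidean. The strongest is KTB.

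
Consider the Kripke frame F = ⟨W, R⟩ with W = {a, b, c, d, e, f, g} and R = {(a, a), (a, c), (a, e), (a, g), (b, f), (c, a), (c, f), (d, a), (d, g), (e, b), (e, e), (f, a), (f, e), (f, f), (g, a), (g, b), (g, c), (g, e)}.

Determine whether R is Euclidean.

No

Euclidean: no — a R c and a R e, but not c R e.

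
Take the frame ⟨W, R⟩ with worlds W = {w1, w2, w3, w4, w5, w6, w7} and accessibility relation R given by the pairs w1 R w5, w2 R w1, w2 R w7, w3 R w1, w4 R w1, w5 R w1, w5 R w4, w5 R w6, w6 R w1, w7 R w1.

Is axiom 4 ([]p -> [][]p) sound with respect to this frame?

No

By correspondence theory, 4 is valid on a frame iff R is transitive.
Transitive: no — w1 R w5 and w5 R w4, but not w1 R w4.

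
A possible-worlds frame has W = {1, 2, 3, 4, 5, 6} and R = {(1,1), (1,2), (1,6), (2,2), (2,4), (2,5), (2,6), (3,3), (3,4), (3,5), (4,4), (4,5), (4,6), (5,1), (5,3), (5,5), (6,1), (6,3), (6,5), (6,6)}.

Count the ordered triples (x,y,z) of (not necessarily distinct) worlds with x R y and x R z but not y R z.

Enumerating: (1,2,1), (1,6,2), (2,4,2), (2,5,2), (2,5,4), (2,5,6), (2,6,2), (2,6,4), (3,4,3), (3,5,4), (4,5,4), (4,5,6), … and 9 more.
Total: 21.

21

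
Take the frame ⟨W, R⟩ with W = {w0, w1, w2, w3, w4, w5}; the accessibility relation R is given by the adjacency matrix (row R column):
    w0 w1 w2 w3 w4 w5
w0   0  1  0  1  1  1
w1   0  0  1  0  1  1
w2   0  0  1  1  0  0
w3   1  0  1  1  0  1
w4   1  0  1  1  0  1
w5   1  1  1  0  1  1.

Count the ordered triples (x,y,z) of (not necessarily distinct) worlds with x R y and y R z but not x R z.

Enumerating: (w0,w1,w2), (w0,w3,w0), (w0,w3,w2), (w0,w4,w0), (w0,w4,w2), (w0,w5,w0), (w0,w5,w2), (w1,w2,w3), (w1,w4,w0), (w1,w4,w3), (w1,w5,w0), (w1,w5,w1), … and 13 more.
Total: 25.

25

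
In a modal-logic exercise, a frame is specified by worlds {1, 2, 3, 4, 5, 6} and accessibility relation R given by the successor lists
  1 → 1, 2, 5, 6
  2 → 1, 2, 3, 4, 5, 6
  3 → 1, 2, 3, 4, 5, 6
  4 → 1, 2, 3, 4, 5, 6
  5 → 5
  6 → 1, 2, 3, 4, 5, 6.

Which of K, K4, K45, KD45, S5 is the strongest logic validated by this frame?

Transitive (axiom 4): no — 1 R 2 and 2 R 3, but not 1 R 3.
Euclidean (axiom 5): no — 1 R 5 and 1 R 2, but not 5 R 2.
Serial (axiom D): yes — every world has a successor (e.g. 1 R 1).
Reflexive (axiom T): yes — every world is R-related to itself.
So F validates K; K4 would additionally require R to be transitive. The strongest is K.

K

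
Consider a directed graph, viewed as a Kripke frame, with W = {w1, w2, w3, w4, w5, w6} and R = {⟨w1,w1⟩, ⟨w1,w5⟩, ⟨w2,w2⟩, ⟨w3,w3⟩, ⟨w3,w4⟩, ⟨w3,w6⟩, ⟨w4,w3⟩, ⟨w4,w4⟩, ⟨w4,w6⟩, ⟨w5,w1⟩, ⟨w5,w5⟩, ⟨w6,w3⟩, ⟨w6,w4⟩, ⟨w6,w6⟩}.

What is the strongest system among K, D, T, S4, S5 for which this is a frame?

Serial (axiom D): yes — every world has a successor (e.g. w1 R w1).
Reflexive (axiom T): yes — every world is R-related to itself.
Transitive (axiom 4): yes — every two-step R-path is closed by a direct edge.
Euclidean (axiom 5): yes — any two successors of a common world are R-related.
So F validates K, D, T, S4, S5. The strongest is S5.

S5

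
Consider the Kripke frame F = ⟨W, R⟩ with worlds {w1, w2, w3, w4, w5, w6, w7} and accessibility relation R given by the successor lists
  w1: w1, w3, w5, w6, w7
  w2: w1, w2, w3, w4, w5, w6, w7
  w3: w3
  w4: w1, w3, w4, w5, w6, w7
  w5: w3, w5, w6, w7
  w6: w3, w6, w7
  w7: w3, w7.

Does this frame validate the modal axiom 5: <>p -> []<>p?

By correspondence theory, 5 is valid on a frame iff R is Euclidean.
Euclidean: no — w1 R w3 and w1 R w5, but not w3 R w5.

No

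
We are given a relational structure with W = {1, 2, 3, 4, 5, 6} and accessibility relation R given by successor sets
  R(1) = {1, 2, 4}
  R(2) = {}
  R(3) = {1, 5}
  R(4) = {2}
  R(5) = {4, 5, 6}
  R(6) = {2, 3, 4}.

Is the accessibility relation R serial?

No

Serial: no — 2 has no R-successor.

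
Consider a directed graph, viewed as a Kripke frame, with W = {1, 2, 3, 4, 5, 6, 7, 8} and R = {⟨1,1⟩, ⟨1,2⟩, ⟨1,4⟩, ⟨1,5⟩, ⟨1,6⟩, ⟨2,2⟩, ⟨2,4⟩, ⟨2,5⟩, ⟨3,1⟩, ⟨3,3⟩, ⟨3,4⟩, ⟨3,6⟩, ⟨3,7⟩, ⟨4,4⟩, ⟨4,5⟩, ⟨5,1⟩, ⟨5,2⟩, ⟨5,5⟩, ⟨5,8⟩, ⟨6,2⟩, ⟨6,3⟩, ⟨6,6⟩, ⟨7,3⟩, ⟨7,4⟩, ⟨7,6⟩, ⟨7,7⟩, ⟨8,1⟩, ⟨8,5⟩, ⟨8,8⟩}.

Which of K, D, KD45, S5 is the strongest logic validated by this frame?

Serial (axiom D): yes — every world has a successor (e.g. 1 R 1).
Euclidean (axiom 5): no — 1 R 2 and 1 R 6, but not 2 R 6.
Transitive (axiom 4): no — 1 R 5 and 5 R 8, but not 1 R 8.
Reflexive (axiom T): yes — every world is R-related to itself.
So F validates K, D; KD45 would additionally require R to be Euclidean and transitive. The strongest is D.

D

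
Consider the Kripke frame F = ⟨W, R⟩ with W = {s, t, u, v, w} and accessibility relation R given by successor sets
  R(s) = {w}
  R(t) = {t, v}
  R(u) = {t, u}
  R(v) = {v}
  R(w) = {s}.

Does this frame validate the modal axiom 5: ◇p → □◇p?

No

By correspondence theory, 5 is valid on a frame iff R is Euclidean.
Euclidean: no — s R w and s R w, but not w R w.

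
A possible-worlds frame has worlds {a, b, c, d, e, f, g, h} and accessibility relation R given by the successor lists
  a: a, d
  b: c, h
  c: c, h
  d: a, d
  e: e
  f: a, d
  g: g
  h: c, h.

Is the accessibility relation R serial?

Yes

Serial: yes — every world has a successor (e.g. a R a).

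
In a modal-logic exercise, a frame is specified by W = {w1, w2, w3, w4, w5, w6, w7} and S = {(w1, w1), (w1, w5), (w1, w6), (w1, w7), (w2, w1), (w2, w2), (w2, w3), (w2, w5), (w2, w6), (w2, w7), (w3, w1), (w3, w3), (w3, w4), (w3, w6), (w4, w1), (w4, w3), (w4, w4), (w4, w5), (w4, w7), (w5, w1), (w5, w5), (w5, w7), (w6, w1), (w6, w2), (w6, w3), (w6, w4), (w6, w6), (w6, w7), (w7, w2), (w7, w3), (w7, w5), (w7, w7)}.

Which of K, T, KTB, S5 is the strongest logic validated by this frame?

T

Reflexive (axiom T): yes — every world is S-related to itself.
Symmetric (axiom B): no — w1 S w7 but not w7 S w1.
Euclidean (axiom 5): no — w1 S w5 and w1 S w6, but not w5 S w6.
So F validates K, T; KTB would additionally require S to be symmetric. The strongest is T.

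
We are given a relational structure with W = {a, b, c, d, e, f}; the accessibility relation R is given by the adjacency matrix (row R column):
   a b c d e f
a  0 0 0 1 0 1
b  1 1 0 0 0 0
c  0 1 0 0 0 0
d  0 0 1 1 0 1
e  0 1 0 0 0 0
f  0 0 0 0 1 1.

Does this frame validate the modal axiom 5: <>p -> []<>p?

No

Axiom 5 corresponds to the accessibility relation being Euclidean.
Euclidean: no — a R f and a R d, but not f R d.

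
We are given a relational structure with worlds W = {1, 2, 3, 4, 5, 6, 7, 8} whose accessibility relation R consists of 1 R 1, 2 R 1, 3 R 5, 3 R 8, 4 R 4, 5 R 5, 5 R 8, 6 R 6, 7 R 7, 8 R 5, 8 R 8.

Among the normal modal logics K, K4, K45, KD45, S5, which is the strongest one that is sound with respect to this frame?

KD45

Transitive (axiom 4): yes — every two-step R-path is closed by a direct edge.
Euclidean (axiom 5): yes — any two successors of a common world are R-related.
Serial (axiom D): yes — every world has a successor (e.g. 1 R 1).
Reflexive (axiom T): no — 2 is not related to itself.
So F validates K, K4, K45, KD45; S5 would additionally require R to be reflexive. The strongest is KD45.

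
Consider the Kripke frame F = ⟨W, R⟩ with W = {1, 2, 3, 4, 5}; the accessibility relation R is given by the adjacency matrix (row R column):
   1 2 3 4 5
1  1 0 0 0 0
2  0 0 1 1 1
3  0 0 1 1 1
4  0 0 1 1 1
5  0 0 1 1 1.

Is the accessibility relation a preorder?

No

Reflexive: no — 2 is not related to itself.
Transitive: yes — every two-step R-path is closed by a direct edge.
So R is not a preorder.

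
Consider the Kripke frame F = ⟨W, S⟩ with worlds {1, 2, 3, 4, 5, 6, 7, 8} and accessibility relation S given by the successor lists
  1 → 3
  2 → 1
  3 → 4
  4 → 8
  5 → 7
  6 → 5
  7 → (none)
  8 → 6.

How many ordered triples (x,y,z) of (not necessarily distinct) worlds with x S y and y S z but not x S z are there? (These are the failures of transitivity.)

6

Enumerating: (1,3,4), (2,1,3), (3,4,8), (4,8,6), (6,5,7), (8,6,5).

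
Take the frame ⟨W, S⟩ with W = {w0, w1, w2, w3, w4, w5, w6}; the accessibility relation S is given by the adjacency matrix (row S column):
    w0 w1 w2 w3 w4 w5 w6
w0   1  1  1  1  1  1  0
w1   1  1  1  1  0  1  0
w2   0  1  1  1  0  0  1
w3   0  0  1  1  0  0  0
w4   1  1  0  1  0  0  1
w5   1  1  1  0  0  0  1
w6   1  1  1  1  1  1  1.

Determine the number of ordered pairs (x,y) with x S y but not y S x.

9

Enumerating: (w0,w2), (w0,w3), (w1,w3), (w4,w1), (w4,w3), (w5,w2), (w6,w0), (w6,w1), (w6,w3).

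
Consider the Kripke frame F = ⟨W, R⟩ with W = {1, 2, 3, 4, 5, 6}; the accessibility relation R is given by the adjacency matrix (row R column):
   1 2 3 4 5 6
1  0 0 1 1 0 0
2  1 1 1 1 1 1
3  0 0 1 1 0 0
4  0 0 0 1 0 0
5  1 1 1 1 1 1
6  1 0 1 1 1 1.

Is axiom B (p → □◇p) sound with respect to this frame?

No

The schema B characterises exactly the symmetric frames.
Symmetric: no — 1 R 3 but not 3 R 1.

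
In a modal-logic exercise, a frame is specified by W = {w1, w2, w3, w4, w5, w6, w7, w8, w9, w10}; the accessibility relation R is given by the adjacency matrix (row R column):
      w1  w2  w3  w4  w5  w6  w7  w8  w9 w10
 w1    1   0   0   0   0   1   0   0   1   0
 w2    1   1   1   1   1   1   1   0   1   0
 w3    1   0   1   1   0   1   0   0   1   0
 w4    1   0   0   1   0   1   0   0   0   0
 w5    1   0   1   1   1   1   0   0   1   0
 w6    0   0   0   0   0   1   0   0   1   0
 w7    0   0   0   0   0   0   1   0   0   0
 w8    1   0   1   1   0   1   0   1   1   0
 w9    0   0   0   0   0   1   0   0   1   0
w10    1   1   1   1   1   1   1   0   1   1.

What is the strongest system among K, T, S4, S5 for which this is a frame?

Reflexive (axiom T): yes — every world is R-related to itself.
Transitive (axiom 4): no — w4 R w1 and w1 R w9, but not w4 R w9.
Euclidean (axiom 5): no — w10 R w1 and w10 R w2, but not w1 R w2.
So F validates K, T; S4 would additionally require R to be transitive. The strongest is T.

T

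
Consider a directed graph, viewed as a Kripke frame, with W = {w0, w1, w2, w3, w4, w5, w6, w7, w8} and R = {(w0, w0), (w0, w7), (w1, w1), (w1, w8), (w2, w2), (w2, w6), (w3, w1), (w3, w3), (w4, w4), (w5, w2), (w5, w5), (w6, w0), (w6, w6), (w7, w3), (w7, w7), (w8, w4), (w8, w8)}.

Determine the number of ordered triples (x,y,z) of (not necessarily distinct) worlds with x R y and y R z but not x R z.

Enumerating: (w0,w7,w3), (w1,w8,w4), (w2,w6,w0), (w3,w1,w8), (w5,w2,w6), (w6,w0,w7), (w7,w3,w1).

7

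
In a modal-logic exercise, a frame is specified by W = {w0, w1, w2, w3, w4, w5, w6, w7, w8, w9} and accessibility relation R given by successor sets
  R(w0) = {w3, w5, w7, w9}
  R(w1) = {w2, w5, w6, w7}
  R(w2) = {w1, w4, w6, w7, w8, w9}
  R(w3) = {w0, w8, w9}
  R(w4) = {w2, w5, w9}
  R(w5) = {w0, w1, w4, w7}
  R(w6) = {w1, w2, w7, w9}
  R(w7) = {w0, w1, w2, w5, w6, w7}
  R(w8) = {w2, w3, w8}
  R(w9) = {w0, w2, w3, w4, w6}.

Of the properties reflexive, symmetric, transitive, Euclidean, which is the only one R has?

symmetric

Reflexive: no — w0 is not related to itself.
Symmetric: yes — every pair in R has its reverse in R.
Transitive: no — w0 R w3 and w3 R w8, but not w0 R w8.
Euclidean: no — w0 R w3 and w0 R w5, but not w3 R w5.
Only symmetric holds.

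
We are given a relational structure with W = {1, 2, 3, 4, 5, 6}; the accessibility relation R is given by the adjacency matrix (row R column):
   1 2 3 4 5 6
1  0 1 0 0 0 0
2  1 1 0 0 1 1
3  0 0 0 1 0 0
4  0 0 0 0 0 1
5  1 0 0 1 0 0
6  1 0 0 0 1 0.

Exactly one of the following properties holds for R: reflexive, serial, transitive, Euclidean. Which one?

serial

Reflexive: no — 1 is not related to itself.
Serial: yes — every world has a successor (e.g. 1 R 2).
Transitive: no — 1 R 2 and 2 R 5, but not 1 R 5.
Euclidean: no — 2 R 1 and 2 R 5, but not 1 R 5.
Only serial holds.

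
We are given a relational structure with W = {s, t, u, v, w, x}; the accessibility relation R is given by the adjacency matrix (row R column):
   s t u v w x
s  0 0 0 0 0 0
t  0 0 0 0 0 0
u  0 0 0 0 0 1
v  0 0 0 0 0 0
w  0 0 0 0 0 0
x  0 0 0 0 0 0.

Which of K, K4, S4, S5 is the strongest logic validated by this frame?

K4

Transitive (axiom 4): yes — every two-step R-path is closed by a direct edge.
Reflexive (axiom T): no — s is not related to itself.
Euclidean (axiom 5): no — u R x and u R x, but not x R x.
So F validates K, K4; S4 would additionally require R to be reflexive. The strongest is K4.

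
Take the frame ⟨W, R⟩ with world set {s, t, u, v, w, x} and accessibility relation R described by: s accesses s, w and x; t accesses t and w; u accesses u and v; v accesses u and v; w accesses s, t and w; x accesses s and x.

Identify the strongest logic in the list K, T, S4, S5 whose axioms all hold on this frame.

Reflexive (axiom T): yes — every world is R-related to itself.
Transitive (axiom 4): no — s R w and w R t, but not s R t.
Euclidean (axiom 5): no — s R w and s R x, but not w R x.
So F validates K, T; S4 would additionally require R to be transitive. The strongest is T.

T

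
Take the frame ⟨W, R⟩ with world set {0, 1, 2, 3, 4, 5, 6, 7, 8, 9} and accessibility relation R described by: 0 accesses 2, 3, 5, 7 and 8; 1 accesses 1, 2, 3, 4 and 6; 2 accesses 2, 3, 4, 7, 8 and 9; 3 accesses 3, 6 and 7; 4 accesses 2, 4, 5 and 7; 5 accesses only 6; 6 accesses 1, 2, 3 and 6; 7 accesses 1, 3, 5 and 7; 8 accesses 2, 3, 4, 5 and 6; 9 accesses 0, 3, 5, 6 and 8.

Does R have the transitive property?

Transitive: no — 0 R 2 and 2 R 4, but not 0 R 4.

No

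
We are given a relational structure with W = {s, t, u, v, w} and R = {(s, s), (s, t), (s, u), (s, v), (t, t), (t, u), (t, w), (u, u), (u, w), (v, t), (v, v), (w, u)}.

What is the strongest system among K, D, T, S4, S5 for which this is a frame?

Serial (axiom D): yes — every world has a successor (e.g. s R s).
Reflexive (axiom T): no — w is not related to itself.
Transitive (axiom 4): no — s R t and t R w, but not s R w.
Euclidean (axiom 5): no — s R t and s R v, but not t R v.
So F validates K, D; T would additionally require R to be reflexive. The strongest is D.

D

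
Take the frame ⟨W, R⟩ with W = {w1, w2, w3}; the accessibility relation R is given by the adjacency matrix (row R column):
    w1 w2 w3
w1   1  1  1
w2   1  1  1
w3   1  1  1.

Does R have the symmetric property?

Symmetric: yes — every pair in R has its reverse in R.

Yes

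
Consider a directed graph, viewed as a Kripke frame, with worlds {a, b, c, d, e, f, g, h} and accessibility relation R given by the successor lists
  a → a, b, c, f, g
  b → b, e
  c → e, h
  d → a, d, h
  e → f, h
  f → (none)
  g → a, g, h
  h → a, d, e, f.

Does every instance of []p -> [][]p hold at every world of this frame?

By correspondence theory, 4 is valid on a frame iff R is transitive.
Transitive: no — a R b and b R e, but not a R e.

No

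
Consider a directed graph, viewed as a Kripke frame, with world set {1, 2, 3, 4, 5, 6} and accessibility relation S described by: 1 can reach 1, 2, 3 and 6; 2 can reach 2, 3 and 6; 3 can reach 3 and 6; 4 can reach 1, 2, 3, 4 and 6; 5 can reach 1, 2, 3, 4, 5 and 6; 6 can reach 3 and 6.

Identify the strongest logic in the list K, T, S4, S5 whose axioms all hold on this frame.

Reflexive (axiom T): yes — every world is S-related to itself.
Transitive (axiom 4): yes — every two-step S-path is closed by a direct edge.
Euclidean (axiom 5): no — 1 S 3 and 1 S 2, but not 3 S 2.
So F validates K, T, S4; S5 would additionally require S to be Euclidean. The strongest is S4.

S4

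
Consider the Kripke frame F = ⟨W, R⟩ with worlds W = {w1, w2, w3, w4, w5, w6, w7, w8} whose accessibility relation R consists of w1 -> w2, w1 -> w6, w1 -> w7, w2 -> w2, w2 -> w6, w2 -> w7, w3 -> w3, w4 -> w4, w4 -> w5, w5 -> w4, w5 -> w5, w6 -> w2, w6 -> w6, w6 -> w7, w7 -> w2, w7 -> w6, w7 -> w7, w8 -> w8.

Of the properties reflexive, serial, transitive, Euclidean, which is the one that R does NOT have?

reflexive

Reflexive: no — w1 is not related to itself.
Serial: yes — every world has a successor (e.g. w1 R w2).
Transitive: yes — every two-step R-path is closed by a direct edge.
Euclidean: yes — any two successors of a common world are R-related.
Only reflexive fails.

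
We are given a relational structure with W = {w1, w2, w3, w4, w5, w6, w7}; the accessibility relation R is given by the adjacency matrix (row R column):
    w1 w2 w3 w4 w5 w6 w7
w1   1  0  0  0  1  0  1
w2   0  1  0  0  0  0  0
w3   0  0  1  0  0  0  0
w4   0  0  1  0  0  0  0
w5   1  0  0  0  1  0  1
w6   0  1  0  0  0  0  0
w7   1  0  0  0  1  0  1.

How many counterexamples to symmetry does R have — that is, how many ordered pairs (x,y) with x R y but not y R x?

2

Enumerating: (w4,w3), (w6,w2).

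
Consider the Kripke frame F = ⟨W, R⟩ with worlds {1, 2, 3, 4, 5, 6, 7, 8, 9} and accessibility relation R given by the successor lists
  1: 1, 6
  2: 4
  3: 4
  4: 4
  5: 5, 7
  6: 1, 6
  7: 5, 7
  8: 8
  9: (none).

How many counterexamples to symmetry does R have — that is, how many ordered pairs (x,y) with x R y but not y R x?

2

Enumerating: (2,4), (3,4).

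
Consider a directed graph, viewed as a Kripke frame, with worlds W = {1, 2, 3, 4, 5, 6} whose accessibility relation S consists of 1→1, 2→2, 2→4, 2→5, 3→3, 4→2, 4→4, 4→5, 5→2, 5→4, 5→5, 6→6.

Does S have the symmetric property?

Symmetric: yes — every pair in S has its reverse in S.

Yes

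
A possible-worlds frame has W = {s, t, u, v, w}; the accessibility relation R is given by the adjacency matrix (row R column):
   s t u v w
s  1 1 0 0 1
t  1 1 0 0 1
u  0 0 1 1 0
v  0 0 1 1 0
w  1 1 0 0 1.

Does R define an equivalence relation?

Yes

Reflexive: yes — every world is R-related to itself.
Symmetric: yes — every pair in R has its reverse in R.
Transitive: yes — every two-step R-path is closed by a direct edge.
So R is an equivalence relation.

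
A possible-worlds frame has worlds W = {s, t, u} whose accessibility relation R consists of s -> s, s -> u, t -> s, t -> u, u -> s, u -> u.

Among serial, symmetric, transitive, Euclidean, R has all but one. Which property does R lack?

symmetric

Serial: yes — every world has a successor (e.g. s R s).
Symmetric: no — t R s but not s R t.
Transitive: yes — every two-step R-path is closed by a direct edge.
Euclidean: yes — any two successors of a common world are R-related.
Only symmetric fails.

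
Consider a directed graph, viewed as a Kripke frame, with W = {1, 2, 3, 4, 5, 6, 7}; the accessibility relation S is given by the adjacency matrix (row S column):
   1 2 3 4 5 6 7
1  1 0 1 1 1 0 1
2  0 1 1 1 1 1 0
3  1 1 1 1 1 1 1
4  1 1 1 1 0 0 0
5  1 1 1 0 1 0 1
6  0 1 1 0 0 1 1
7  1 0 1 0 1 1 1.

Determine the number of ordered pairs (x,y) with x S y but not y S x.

0

S is symmetric; there are no such tuples.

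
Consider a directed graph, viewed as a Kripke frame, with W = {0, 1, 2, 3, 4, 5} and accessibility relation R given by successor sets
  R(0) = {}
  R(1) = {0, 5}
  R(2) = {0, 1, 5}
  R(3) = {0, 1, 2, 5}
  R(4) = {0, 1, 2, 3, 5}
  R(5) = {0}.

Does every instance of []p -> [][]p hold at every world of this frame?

The schema 4 characterises exactly the transitive frames.
Transitive: yes — every two-step R-path is closed by a direct edge.

Yes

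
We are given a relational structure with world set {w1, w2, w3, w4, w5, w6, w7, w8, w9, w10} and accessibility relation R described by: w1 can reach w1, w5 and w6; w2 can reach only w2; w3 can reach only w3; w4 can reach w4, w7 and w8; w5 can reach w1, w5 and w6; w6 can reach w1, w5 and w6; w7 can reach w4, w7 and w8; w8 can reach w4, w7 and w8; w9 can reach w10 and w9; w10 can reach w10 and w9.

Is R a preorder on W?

Yes

Reflexive: yes — every world is R-related to itself.
Transitive: yes — every two-step R-path is closed by a direct edge.
So R is a preorder.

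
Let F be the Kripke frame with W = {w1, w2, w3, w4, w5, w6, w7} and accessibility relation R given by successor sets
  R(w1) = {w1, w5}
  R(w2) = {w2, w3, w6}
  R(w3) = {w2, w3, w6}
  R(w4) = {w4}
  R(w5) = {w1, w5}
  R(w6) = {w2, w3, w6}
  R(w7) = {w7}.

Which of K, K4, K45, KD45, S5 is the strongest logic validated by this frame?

Transitive (axiom 4): yes — every two-step R-path is closed by a direct edge.
Euclidean (axiom 5): yes — any two successors of a common world are R-related.
Serial (axiom D): yes — every world has a successor (e.g. w1 R w1).
Reflexive (axiom T): yes — every world is R-related to itself.
So F validates K, K4, K45, KD45, S5. The strongest is S5.

S5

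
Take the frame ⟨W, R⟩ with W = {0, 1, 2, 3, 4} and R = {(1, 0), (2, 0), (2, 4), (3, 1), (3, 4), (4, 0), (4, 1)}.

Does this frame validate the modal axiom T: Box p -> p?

No

The schema T characterises exactly the reflexive frames.
Reflexive: no — 0 is not related to itself.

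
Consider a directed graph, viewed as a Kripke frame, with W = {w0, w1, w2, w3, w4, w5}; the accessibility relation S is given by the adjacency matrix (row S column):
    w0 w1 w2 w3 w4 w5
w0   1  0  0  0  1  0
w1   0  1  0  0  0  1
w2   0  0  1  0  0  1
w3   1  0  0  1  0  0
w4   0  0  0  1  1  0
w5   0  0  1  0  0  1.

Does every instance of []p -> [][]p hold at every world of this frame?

Axiom 4 corresponds to the accessibility relation being transitive.
Transitive: no — w0 S w4 and w4 S w3, but not w0 S w3.

No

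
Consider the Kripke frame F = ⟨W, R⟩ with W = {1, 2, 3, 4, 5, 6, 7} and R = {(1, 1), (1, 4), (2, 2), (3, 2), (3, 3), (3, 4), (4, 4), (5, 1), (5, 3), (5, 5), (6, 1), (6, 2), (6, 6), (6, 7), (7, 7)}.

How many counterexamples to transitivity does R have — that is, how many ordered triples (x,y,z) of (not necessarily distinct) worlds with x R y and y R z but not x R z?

4

Enumerating: (5,1,4), (5,3,2), (5,3,4), (6,1,4).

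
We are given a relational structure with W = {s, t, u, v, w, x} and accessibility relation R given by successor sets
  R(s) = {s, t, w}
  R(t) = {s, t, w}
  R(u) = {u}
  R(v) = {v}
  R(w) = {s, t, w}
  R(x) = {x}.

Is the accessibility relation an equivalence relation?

Yes

Reflexive: yes — every world is R-related to itself.
Symmetric: yes — every pair in R has its reverse in R.
Transitive: yes — every two-step R-path is closed by a direct edge.
So R is an equivalence relation.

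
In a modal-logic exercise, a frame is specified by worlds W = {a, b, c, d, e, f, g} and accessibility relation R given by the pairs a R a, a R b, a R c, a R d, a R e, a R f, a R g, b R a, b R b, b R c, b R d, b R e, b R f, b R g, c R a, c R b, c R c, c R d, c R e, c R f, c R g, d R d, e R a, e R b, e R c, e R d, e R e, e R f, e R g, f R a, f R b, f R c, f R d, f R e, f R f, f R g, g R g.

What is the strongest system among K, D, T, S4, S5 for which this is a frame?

Serial (axiom D): yes — every world has a successor (e.g. a R a).
Reflexive (axiom T): yes — every world is R-related to itself.
Transitive (axiom 4): yes — every two-step R-path is closed by a direct edge.
Euclidean (axiom 5): no — a R d and a R b, but not d R b.
So F validates K, D, T, S4; S5 would additionally require R to be Euclidean. The strongest is S4.

S4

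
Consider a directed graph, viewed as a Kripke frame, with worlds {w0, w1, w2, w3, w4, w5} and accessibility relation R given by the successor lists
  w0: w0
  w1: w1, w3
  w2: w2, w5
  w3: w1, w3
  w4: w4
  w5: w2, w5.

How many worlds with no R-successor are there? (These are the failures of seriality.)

R is serial; there are no such worlds.

0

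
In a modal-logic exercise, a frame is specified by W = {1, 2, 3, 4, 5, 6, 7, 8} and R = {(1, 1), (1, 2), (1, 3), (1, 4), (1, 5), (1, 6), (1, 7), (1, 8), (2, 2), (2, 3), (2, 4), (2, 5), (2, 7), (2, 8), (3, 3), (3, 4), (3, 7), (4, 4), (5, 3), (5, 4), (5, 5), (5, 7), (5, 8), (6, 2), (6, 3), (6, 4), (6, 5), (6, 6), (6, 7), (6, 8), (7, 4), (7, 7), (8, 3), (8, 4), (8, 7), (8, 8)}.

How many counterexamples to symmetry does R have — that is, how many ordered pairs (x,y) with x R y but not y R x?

28

Enumerating: (1,2), (1,3), (1,4), (1,5), (1,6), (1,7), (1,8), (2,3), (2,4), (2,5), (2,7), (2,8), … and 16 more.
Total: 28.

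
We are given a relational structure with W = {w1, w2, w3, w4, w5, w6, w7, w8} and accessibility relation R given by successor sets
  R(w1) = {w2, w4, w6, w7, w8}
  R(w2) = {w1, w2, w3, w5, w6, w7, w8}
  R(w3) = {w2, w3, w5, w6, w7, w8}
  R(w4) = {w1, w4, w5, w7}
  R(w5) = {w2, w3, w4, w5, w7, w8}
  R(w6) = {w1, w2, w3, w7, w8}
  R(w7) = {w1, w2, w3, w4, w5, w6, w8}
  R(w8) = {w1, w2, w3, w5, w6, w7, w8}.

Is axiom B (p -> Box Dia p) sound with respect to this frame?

The schema B characterises exactly the symmetric frames.
Symmetric: yes — every pair in R has its reverse in R.

Yes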